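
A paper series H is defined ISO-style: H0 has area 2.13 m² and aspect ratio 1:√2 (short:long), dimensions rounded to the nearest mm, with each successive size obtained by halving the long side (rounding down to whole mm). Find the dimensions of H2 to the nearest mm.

Let H0's short side be w mm. w · w√2 = 2.13 m² = 2,130,000 mm², so w ≈ 1227.2 mm and w√2 ≈ 1735.6 mm → H0 = 1227 × 1736 mm.
H1: ⌊1736/2⌋ × 1227 = 868 × 1227 mm
H2: ⌊1227/2⌋ × 868 = 613 × 868 mm

613 × 868 mm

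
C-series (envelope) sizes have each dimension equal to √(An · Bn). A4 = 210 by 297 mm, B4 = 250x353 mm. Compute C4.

229 × 324 mm

Short side: √(210 · 250) = √52500 ≈ 229.1 → 229 mm
Long side: √(297 · 353) = √104841 ≈ 323.8 → 324 mm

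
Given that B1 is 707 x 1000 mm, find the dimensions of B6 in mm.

125 × 176 mm

B2: ⌊1000/2⌋ × 707 = 500 × 707 mm
B3: ⌊707/2⌋ × 500 = 353 × 500 mm
B4: ⌊500/2⌋ × 353 = 250 × 353 mm
B5: ⌊353/2⌋ × 250 = 176 × 250 mm
B6: ⌊250/2⌋ × 176 = 125 × 176 mm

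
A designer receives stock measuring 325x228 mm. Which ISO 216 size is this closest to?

Aspect ratio 325/228 ≈ 1.425 — close to the ISO √2 ≈ 1.414.
In the C-series (envelope sizes, between A and B): C4 = 229 × 324 mm.
Off by 2 mm total — nearest standard size.

C4 (229 × 324 mm)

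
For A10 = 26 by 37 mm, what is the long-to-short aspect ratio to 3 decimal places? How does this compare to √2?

1.423

37 / 26 = 1.423
ISO 216 targets √2 ≈ 1.414; the +0.009 deviation is from mm rounding.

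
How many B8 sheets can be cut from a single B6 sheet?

Each ISO step halves the sheet: 1 × B6 → 2 × B7 → 4 × B8
From B6 to B8 is 2 halving steps: 2^2 = 4.

4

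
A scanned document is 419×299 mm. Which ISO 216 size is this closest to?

A3 (297 × 420 mm)

Aspect ratio 419/299 ≈ 1.401 — close to the ISO √2 ≈ 1.414.
In the A-series (A0 area = 1 m²): A3 = 297 × 420 mm.
Off by 3 mm total — nearest standard size.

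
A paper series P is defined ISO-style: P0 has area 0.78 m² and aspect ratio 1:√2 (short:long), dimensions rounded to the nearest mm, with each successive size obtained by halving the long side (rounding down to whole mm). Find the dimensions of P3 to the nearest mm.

262 × 371 mm

Let P0's short side be w mm. w · w√2 = 0.78 m² = 780,000 mm², so w ≈ 742.7 mm and w√2 ≈ 1050.3 mm → P0 = 743 × 1050 mm.
P1: ⌊1050/2⌋ × 743 = 525 × 743 mm
P2: ⌊743/2⌋ × 525 = 371 × 525 mm
P3: ⌊525/2⌋ × 371 = 262 × 371 mm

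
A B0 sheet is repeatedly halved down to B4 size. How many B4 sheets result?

16

B0 = 1000 × 1414 mm; B4 = 250 × 353 mm.
Each halving step doubles the count; 4 steps from B0 to B4.
2^4 = 16.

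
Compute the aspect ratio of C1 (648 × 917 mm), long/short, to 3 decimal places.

1.415

917 / 648 = 1.415
Matches √2 ≈ 1.414 — the ISO 216 defining ratio.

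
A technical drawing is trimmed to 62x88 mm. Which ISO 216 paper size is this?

Aspect ratio 88/62 ≈ 1.419 — close to the ISO √2 ≈ 1.414.
In the B-series (B0 = 1000 × 1414 mm): B8 = 62 × 88 mm.

B8 (62 × 88 mm)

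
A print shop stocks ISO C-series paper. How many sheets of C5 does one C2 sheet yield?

Each ISO step halves the sheet: 1 × C2 → 2 × C3 → 4 × C4 → 8 × C5
From C2 to C5 is 3 halving steps: 2^3 = 8.

8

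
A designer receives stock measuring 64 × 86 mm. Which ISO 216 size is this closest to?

Aspect ratio 86/64 ≈ 1.344 (ISO target is √2 ≈ 1.414).
In the B-series (B0 = 1000 × 1414 mm): B8 = 62 × 88 mm.
Off by 4 mm total — nearest standard size.

B8 (62 × 88 mm)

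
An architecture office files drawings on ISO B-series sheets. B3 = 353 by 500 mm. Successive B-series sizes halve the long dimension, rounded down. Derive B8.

62 × 88 mm

B4: ⌊500/2⌋ × 353 = 250 × 353 mm
B5: ⌊353/2⌋ × 250 = 176 × 250 mm
B6: ⌊250/2⌋ × 176 = 125 × 176 mm
B7: ⌊176/2⌋ × 125 = 88 × 125 mm
B8: ⌊125/2⌋ × 88 = 62 × 88 mm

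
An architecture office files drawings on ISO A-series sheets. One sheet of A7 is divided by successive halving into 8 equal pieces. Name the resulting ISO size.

8 = 2^3, so 3 halving steps.
A7 → A8 → … → A10 after 3 steps.

A10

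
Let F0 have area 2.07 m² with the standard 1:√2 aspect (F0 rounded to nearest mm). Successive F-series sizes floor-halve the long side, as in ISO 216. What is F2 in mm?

605 × 855 mm

Let F0's short side be w mm. w · w√2 = 2.07 m² = 2,070,000 mm², so w ≈ 1209.8 mm and w√2 ≈ 1711.0 mm → F0 = 1210 × 1711 mm.
F1: ⌊1711/2⌋ × 1210 = 855 × 1210 mm
F2: ⌊1210/2⌋ × 855 = 605 × 855 mm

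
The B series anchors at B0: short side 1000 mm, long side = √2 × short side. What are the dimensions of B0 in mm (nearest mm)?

1000 × 1414 mm

Short side = 1000 mm; long side = 1000√2 ≈ 1414.2 mm.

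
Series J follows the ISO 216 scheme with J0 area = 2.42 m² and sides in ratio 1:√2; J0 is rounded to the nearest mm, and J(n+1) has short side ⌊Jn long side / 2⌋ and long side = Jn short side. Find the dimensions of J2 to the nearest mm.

654 × 925 mm

Let J0's short side be w mm. w · w√2 = 2.42 m² = 2,420,000 mm², so w ≈ 1308.1 mm and w√2 ≈ 1850.0 mm → J0 = 1308 × 1850 mm.
J1: ⌊1850/2⌋ × 1308 = 925 × 1308 mm
J2: ⌊1308/2⌋ × 925 = 654 × 925 mm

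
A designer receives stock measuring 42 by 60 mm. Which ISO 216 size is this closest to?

Aspect ratio 60/42 ≈ 1.429 — close to the ISO √2 ≈ 1.414.
In the B-series (B0 = 1000 × 1414 mm): B9 = 44 × 62 mm.
Off by 4 mm total — nearest standard size.

B9 (44 × 62 mm)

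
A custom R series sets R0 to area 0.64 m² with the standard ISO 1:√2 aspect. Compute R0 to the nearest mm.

673 × 951 mm

Let the short side be w mm. Then w · w√2 = 0.64 m² = 640,000 mm².
w² = 640,000/√2, so w ≈ 672.7 mm; long side = w√2 ≈ 951.4 mm.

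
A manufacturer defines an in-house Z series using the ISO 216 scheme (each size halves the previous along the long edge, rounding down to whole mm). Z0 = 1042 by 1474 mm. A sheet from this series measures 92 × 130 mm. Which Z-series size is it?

Z7

Z0: 1042 × 1474 mm
Z1: 737 × 1042 mm
Z2: 521 × 737 mm
Z3: 368 × 521 mm
Z4: 260 × 368 mm
Z5: 184 × 260 mm
Z6: 130 × 184 mm
Z7: 92 × 130 mm
Z8: 65 × 92 mm
→ matches Z7.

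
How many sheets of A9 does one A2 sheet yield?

128

Each ISO step halves the sheet: 1 × A2 → 2 × A3 → 4 × A4 → 8 × A5 → …
From A2 to A9 is 7 halving steps: 2^7 = 128.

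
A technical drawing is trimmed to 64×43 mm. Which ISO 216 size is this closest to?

Aspect ratio 64/43 ≈ 1.488 (ISO target is √2 ≈ 1.414).
In the B-series (B0 = 1000 × 1414 mm): B9 = 44 × 62 mm.
Off by 3 mm total — nearest standard size.

B9 (44 × 62 mm)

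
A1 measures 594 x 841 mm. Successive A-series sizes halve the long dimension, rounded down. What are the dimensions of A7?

A2: ⌊841/2⌋ × 594 = 420 × 594 mm
A3: ⌊594/2⌋ × 420 = 297 × 420 mm
A4: ⌊420/2⌋ × 297 = 210 × 297 mm
A5: ⌊297/2⌋ × 210 = 148 × 210 mm
A6: ⌊210/2⌋ × 148 = 105 × 148 mm
A7: ⌊148/2⌋ × 105 = 74 × 105 mm

74 × 105 mm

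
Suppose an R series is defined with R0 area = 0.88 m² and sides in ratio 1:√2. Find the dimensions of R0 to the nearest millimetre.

789 × 1116 mm

Let the short side be w mm. Then w · w√2 = 0.88 m² = 880,000 mm².
w² = 880,000/√2, so w ≈ 788.8 mm; long side = w√2 ≈ 1115.6 mm.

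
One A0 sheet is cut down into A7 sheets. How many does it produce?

128

A0 = 841 × 1189 mm; A7 = 74 × 105 mm.
Each halving step doubles the count; 7 steps from A0 to A7.
2^7 = 128.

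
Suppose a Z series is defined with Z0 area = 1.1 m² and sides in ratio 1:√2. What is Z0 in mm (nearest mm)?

882 × 1247 mm

Let the short side be w mm. Then w · w√2 = 1.1 m² = 1,100,000 mm².
w² = 1,100,000/√2, so w ≈ 881.9 mm; long side = w√2 ≈ 1247.3 mm.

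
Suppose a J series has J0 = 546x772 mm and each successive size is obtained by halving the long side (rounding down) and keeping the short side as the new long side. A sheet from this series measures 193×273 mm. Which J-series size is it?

J0: 546 × 772 mm
J1: 386 × 546 mm
J2: 273 × 386 mm
J3: 193 × 273 mm
J4: 136 × 193 mm
→ matches J3.

J3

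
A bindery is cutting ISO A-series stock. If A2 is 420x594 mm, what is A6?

A3: ⌊594/2⌋ × 420 = 297 × 420 mm
A4: ⌊420/2⌋ × 297 = 210 × 297 mm
A5: ⌊297/2⌋ × 210 = 148 × 210 mm
A6: ⌊210/2⌋ × 148 = 105 × 148 mm

105 × 148 mm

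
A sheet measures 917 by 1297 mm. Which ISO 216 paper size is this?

Aspect ratio 1297/917 ≈ 1.414 — close to the ISO √2 ≈ 1.414.
In the C-series (envelope sizes, between A and B): C0 = 917 × 1297 mm.

C0 (917 × 1297 mm)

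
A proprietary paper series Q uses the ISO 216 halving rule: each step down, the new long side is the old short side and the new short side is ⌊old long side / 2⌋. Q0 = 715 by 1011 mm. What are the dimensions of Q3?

252 × 357 mm

Q1: ⌊1011/2⌋ × 715 = 505 × 715 mm
Q2: ⌊715/2⌋ × 505 = 357 × 505 mm
Q3: ⌊505/2⌋ × 357 = 252 × 357 mm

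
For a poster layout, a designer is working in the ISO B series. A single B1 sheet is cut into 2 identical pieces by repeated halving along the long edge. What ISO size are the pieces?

B2

2 = 2^1, so 1 halving step.
B1 → B2 → … → B2 after 1 step.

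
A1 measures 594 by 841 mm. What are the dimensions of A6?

A2: ⌊841/2⌋ × 594 = 420 × 594 mm
A3: ⌊594/2⌋ × 420 = 297 × 420 mm
A4: ⌊420/2⌋ × 297 = 210 × 297 mm
A5: ⌊297/2⌋ × 210 = 148 × 210 mm
A6: ⌊210/2⌋ × 148 = 105 × 148 mm

105 × 148 mm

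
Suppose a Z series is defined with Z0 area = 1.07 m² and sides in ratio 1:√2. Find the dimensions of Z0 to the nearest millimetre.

870 × 1230 mm

Let the short side be w mm. Then w · w√2 = 1.07 m² = 1,070,000 mm².
w² = 1,070,000/√2, so w ≈ 869.8 mm; long side = w√2 ≈ 1230.1 mm.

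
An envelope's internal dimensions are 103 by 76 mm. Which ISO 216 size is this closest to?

Aspect ratio 103/76 ≈ 1.355 (ISO target is √2 ≈ 1.414).
In the A-series (A0 area = 1 m²): A7 = 74 × 105 mm.
Off by 4 mm total — nearest standard size.

A7 (74 × 105 mm)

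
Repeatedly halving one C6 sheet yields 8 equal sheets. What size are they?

C9

8 = 2^3, so 3 halving steps.
C6 → C7 → … → C9 after 3 steps.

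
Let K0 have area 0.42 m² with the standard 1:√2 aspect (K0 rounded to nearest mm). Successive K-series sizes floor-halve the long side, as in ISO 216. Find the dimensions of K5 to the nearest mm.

Let K0's short side be w mm. w · w√2 = 0.42 m² = 420,000 mm², so w ≈ 545.0 mm and w√2 ≈ 770.7 mm → K0 = 545 × 771 mm.
K1: ⌊771/2⌋ × 545 = 385 × 545 mm
K2: ⌊545/2⌋ × 385 = 272 × 385 mm
K3: ⌊385/2⌋ × 272 = 192 × 272 mm
K4: ⌊272/2⌋ × 192 = 136 × 192 mm
K5: ⌊192/2⌋ × 136 = 96 × 136 mm

96 × 136 mm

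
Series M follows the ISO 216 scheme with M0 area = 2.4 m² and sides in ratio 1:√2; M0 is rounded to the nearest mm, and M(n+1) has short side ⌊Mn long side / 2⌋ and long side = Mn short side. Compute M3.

Let M0's short side be w mm. w · w√2 = 2.4 m² = 2,400,000 mm², so w ≈ 1302.7 mm and w√2 ≈ 1842.3 mm → M0 = 1303 × 1842 mm.
M1: ⌊1842/2⌋ × 1303 = 921 × 1303 mm
M2: ⌊1303/2⌋ × 921 = 651 × 921 mm
M3: ⌊921/2⌋ × 651 = 460 × 651 mm

460 × 651 mm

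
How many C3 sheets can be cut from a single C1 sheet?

4

Each ISO step halves the sheet: 1 × C1 → 2 × C2 → 4 × C3
From C1 to C3 is 2 halving steps: 2^2 = 4.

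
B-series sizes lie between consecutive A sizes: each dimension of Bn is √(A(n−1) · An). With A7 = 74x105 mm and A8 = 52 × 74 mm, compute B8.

Short side: √(74 · 52) = √3848 ≈ 62.0 → 62 mm
Long side: √(105 · 74) = √7770 ≈ 88.1 → 88 mm

62 × 88 mm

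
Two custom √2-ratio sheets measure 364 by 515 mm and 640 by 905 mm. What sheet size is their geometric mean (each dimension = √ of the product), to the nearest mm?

483 × 683 mm

Short side: √(364 · 640) = √232960 ≈ 482.7 → 483 mm
Long side: √(515 · 905) = √466075 ≈ 682.7 → 683 mm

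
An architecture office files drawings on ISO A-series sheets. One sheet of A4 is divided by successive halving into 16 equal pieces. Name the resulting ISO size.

A8

16 = 2^4, so 4 halving steps.
A4 → A5 → … → A8 after 4 steps.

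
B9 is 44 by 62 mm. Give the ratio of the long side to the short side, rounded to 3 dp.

62 / 44 = 1.409
ISO 216 targets √2 ≈ 1.414; the -0.005 deviation is from mm rounding.

1.409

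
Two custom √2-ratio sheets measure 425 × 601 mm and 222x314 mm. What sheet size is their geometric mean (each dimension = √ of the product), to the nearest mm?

Short side: √(425 · 222) = √94350 ≈ 307.2 → 307 mm
Long side: √(601 · 314) = √188714 ≈ 434.4 → 434 mm

307 × 434 mm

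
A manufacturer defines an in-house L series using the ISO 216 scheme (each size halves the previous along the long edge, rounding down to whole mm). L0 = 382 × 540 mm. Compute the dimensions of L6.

47 × 67 mm

L1: ⌊540/2⌋ × 382 = 270 × 382 mm
L2: ⌊382/2⌋ × 270 = 191 × 270 mm
L3: ⌊270/2⌋ × 191 = 135 × 191 mm
L4: ⌊191/2⌋ × 135 = 95 × 135 mm
L5: ⌊135/2⌋ × 95 = 67 × 95 mm
L6: ⌊95/2⌋ × 67 = 47 × 67 mm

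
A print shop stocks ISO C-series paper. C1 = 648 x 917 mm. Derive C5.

C2: ⌊917/2⌋ × 648 = 458 × 648 mm
C3: ⌊648/2⌋ × 458 = 324 × 458 mm
C4: ⌊458/2⌋ × 324 = 229 × 324 mm
C5: ⌊324/2⌋ × 229 = 162 × 229 mm

162 × 229 mm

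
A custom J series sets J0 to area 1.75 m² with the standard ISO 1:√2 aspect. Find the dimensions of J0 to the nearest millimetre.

Let the short side be w mm. Then w · w√2 = 1.75 m² = 1,750,000 mm².
w² = 1,750,000/√2, so w ≈ 1112.4 mm; long side = w√2 ≈ 1573.2 mm.

1112 × 1573 mm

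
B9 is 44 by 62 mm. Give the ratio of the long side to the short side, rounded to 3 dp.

1.409

62 / 44 = 1.409
ISO 216 targets √2 ≈ 1.414; the -0.005 deviation is from mm rounding.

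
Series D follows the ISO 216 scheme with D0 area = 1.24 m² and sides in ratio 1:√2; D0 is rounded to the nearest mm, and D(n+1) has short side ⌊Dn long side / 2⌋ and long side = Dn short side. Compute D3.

Let D0's short side be w mm. w · w√2 = 1.24 m² = 1,240,000 mm², so w ≈ 936.4 mm and w√2 ≈ 1324.2 mm → D0 = 936 × 1324 mm.
D1: ⌊1324/2⌋ × 936 = 662 × 936 mm
D2: ⌊936/2⌋ × 662 = 468 × 662 mm
D3: ⌊662/2⌋ × 468 = 331 × 468 mm

331 × 468 mm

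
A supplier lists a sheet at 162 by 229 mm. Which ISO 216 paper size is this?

C5 (162 × 229 mm)

Aspect ratio 229/162 ≈ 1.414 — close to the ISO √2 ≈ 1.414.
In the C-series (envelope sizes, between A and B): C5 = 162 × 229 mm.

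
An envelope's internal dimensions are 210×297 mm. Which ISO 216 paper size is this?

A4 (210 × 297 mm)

Aspect ratio 297/210 ≈ 1.414 — close to the ISO √2 ≈ 1.414.
In the A-series (A0 area = 1 m²): A4 = 210 × 297 mm.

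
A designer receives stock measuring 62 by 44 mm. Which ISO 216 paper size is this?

Aspect ratio 62/44 ≈ 1.409 — close to the ISO √2 ≈ 1.414.
In the B-series (B0 = 1000 × 1414 mm): B9 = 44 × 62 mm.

B9 (44 × 62 mm)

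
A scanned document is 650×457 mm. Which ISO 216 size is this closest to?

Aspect ratio 650/457 ≈ 1.422 — close to the ISO √2 ≈ 1.414.
In the C-series (envelope sizes, between A and B): C2 = 458 × 648 mm.
Off by 3 mm total — nearest standard size.

C2 (458 × 648 mm)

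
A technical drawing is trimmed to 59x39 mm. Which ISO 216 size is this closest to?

Aspect ratio 59/39 ≈ 1.513 (ISO target is √2 ≈ 1.414).
In the C-series (envelope sizes, between A and B): C9 = 40 × 57 mm.
Off by 3 mm total — nearest standard size.

C9 (40 × 57 mm)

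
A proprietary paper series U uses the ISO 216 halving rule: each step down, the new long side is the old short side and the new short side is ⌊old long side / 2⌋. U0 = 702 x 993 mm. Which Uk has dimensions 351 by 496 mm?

U2

U0: 702 × 993 mm
U1: 496 × 702 mm
U2: 351 × 496 mm
U3: 248 × 351 mm
→ matches U2.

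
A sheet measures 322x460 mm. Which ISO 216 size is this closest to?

C3 (324 × 458 mm)

Aspect ratio 460/322 ≈ 1.429 — close to the ISO √2 ≈ 1.414.
In the C-series (envelope sizes, between A and B): C3 = 324 × 458 mm.
Off by 4 mm total — nearest standard size.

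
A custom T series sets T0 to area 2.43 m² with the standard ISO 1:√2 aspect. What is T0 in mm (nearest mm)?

Let the short side be w mm. Then w · w√2 = 2.43 m² = 2,430,000 mm².
w² = 2,430,000/√2, so w ≈ 1310.8 mm; long side = w√2 ≈ 1853.8 mm.

1311 × 1854 mm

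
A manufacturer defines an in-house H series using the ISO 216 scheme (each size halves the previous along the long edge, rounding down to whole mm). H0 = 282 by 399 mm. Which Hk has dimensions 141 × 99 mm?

H0: 282 × 399 mm
H1: 199 × 282 mm
H2: 141 × 199 mm
H3: 99 × 141 mm
H4: 70 × 99 mm
→ matches H3.

H3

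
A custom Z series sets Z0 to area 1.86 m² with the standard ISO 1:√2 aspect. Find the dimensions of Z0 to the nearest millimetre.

Let the short side be w mm. Then w · w√2 = 1.86 m² = 1,860,000 mm².
w² = 1,860,000/√2, so w ≈ 1146.8 mm; long side = w√2 ≈ 1621.9 mm.

1147 × 1622 mm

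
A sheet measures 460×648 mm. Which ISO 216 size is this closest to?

C2 (458 × 648 mm)

Aspect ratio 648/460 ≈ 1.409 — close to the ISO √2 ≈ 1.414.
In the C-series (envelope sizes, between A and B): C2 = 458 × 648 mm.
Off by 2 mm total — nearest standard size.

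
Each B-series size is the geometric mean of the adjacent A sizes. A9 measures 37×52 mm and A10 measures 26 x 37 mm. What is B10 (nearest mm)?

Short side: √(37 · 26) = √962 ≈ 31.0 → 31 mm
Long side: √(52 · 37) = √1924 ≈ 43.9 → 44 mm

31 × 44 mm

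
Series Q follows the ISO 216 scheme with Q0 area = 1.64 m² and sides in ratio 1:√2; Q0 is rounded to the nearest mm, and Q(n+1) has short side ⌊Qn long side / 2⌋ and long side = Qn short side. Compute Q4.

269 × 380 mm

Let Q0's short side be w mm. w · w√2 = 1.64 m² = 1,640,000 mm², so w ≈ 1076.9 mm and w√2 ≈ 1522.9 mm → Q0 = 1077 × 1523 mm.
Q1: ⌊1523/2⌋ × 1077 = 761 × 1077 mm
Q2: ⌊1077/2⌋ × 761 = 538 × 761 mm
Q3: ⌊761/2⌋ × 538 = 380 × 538 mm
Q4: ⌊538/2⌋ × 380 = 269 × 380 mm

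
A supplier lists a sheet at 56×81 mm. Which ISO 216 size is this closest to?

Aspect ratio 81/56 ≈ 1.446 (ISO target is √2 ≈ 1.414).
In the C-series (envelope sizes, between A and B): C8 = 57 × 81 mm.
Off by 1 mm total — nearest standard size.

C8 (57 × 81 mm)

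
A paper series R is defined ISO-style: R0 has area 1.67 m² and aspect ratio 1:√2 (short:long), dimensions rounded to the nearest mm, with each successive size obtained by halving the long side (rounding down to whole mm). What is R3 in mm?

Let R0's short side be w mm. w · w√2 = 1.67 m² = 1,670,000 mm², so w ≈ 1086.7 mm and w√2 ≈ 1536.8 mm → R0 = 1087 × 1537 mm.
R1: ⌊1537/2⌋ × 1087 = 768 × 1087 mm
R2: ⌊1087/2⌋ × 768 = 543 × 768 mm
R3: ⌊768/2⌋ × 543 = 384 × 543 mm

384 × 543 mm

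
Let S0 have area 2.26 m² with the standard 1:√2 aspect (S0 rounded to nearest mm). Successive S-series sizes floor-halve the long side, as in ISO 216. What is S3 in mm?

Let S0's short side be w mm. w · w√2 = 2.26 m² = 2,260,000 mm², so w ≈ 1264.1 mm and w√2 ≈ 1787.8 mm → S0 = 1264 × 1788 mm.
S1: ⌊1788/2⌋ × 1264 = 894 × 1264 mm
S2: ⌊1264/2⌋ × 894 = 632 × 894 mm
S3: ⌊894/2⌋ × 632 = 447 × 632 mm

447 × 632 mm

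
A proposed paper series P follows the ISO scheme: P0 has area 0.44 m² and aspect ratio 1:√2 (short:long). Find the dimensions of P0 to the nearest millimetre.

Let the short side be w mm. Then w · w√2 = 0.44 m² = 440,000 mm².
w² = 440,000/√2, so w ≈ 557.8 mm; long side = w√2 ≈ 788.8 mm.

558 × 789 mm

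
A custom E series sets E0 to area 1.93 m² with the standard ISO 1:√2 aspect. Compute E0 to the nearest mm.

1168 × 1652 mm

Let the short side be w mm. Then w · w√2 = 1.93 m² = 1,930,000 mm².
w² = 1,930,000/√2, so w ≈ 1168.2 mm; long side = w√2 ≈ 1652.1 mm.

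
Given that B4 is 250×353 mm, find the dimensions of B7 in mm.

B5: ⌊353/2⌋ × 250 = 176 × 250 mm
B6: ⌊250/2⌋ × 176 = 125 × 176 mm
B7: ⌊176/2⌋ × 125 = 88 × 125 mm

88 × 125 mm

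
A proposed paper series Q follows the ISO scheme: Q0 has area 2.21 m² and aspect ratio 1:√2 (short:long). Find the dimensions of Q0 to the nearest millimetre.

1250 × 1768 mm

Let the short side be w mm. Then w · w√2 = 2.21 m² = 2,210,000 mm².
w² = 2,210,000/√2, so w ≈ 1250.1 mm; long side = w√2 ≈ 1767.9 mm.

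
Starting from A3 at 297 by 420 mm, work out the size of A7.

74 × 105 mm

A4: ⌊420/2⌋ × 297 = 210 × 297 mm
A5: ⌊297/2⌋ × 210 = 148 × 210 mm
A6: ⌊210/2⌋ × 148 = 105 × 148 mm
A7: ⌊148/2⌋ × 105 = 74 × 105 mm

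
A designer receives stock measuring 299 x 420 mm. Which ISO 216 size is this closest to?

A3 (297 × 420 mm)

Aspect ratio 420/299 ≈ 1.405 — close to the ISO √2 ≈ 1.414.
In the A-series (A0 area = 1 m²): A3 = 297 × 420 mm.
Off by 2 mm total — nearest standard size.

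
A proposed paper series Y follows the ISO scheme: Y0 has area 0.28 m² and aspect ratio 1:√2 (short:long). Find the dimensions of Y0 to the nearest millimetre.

Let the short side be w mm. Then w · w√2 = 0.28 m² = 280,000 mm².
w² = 280,000/√2, so w ≈ 445.0 mm; long side = w√2 ≈ 629.3 mm.

445 × 629 mm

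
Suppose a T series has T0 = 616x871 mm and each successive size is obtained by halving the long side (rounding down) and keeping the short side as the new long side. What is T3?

T1: ⌊871/2⌋ × 616 = 435 × 616 mm
T2: ⌊616/2⌋ × 435 = 308 × 435 mm
T3: ⌊435/2⌋ × 308 = 217 × 308 mm

217 × 308 mm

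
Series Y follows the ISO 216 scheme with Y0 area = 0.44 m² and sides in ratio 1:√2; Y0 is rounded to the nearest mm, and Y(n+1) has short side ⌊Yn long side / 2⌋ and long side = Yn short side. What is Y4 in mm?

139 × 197 mm

Let Y0's short side be w mm. w · w√2 = 0.44 m² = 440,000 mm², so w ≈ 557.8 mm and w√2 ≈ 788.8 mm → Y0 = 558 × 789 mm.
Y1: ⌊789/2⌋ × 558 = 394 × 558 mm
Y2: ⌊558/2⌋ × 394 = 279 × 394 mm
Y3: ⌊394/2⌋ × 279 = 197 × 279 mm
Y4: ⌊279/2⌋ × 197 = 139 × 197 mm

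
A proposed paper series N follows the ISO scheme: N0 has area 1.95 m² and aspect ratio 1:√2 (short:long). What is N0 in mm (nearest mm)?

Let the short side be w mm. Then w · w√2 = 1.95 m² = 1,950,000 mm².
w² = 1,950,000/√2, so w ≈ 1174.2 mm; long side = w√2 ≈ 1660.6 mm.

1174 × 1661 mm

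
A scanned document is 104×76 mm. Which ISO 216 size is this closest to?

A7 (74 × 105 mm)

Aspect ratio 104/76 ≈ 1.368 (ISO target is √2 ≈ 1.414).
In the A-series (A0 area = 1 m²): A7 = 74 × 105 mm.
Off by 3 mm total — nearest standard size.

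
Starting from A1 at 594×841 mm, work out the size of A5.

A2: ⌊841/2⌋ × 594 = 420 × 594 mm
A3: ⌊594/2⌋ × 420 = 297 × 420 mm
A4: ⌊420/2⌋ × 297 = 210 × 297 mm
A5: ⌊297/2⌋ × 210 = 148 × 210 mm

148 × 210 mm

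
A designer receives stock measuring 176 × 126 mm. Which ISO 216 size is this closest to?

Aspect ratio 176/126 ≈ 1.397 (ISO target is √2 ≈ 1.414).
In the B-series (B0 = 1000 × 1414 mm): B6 = 125 × 176 mm.
Off by 1 mm total — nearest standard size.

B6 (125 × 176 mm)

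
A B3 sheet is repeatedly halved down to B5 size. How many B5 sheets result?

4

Each ISO step halves the sheet: 1 × B3 → 2 × B4 → 4 × B5
From B3 to B5 is 2 halving steps: 2^2 = 4.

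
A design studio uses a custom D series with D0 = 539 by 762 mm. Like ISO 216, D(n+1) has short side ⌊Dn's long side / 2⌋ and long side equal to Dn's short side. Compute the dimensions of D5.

D1: ⌊762/2⌋ × 539 = 381 × 539 mm
D2: ⌊539/2⌋ × 381 = 269 × 381 mm
D3: ⌊381/2⌋ × 269 = 190 × 269 mm
D4: ⌊269/2⌋ × 190 = 134 × 190 mm
D5: ⌊190/2⌋ × 134 = 95 × 134 mm

95 × 134 mm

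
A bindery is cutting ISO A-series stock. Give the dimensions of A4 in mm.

210 × 297 mm

A0 = 841 × 1189 mm (A0 has area 1 m², aspect 1:√2).
A1: ⌊1189/2⌋ × 841 = 594 × 841 mm
A2: ⌊841/2⌋ × 594 = 420 × 594 mm
A3: ⌊594/2⌋ × 420 = 297 × 420 mm
A4: ⌊420/2⌋ × 297 = 210 × 297 mm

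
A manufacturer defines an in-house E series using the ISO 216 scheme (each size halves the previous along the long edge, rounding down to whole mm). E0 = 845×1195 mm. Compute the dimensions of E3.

298 × 422 mm

E1 = 597 × 845 mm (from E0 by 1 halving).
E2: ⌊845/2⌋ × 597 = 422 × 597 mm
E3: ⌊597/2⌋ × 422 = 298 × 422 mm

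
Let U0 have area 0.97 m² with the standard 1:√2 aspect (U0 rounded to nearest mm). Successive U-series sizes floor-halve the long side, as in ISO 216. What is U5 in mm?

146 × 207 mm

Let U0's short side be w mm. w · w√2 = 0.97 m² = 970,000 mm², so w ≈ 828.2 mm and w√2 ≈ 1171.2 mm → U0 = 828 × 1171 mm.
U1: ⌊1171/2⌋ × 828 = 585 × 828 mm
U2: ⌊828/2⌋ × 585 = 414 × 585 mm
U3: ⌊585/2⌋ × 414 = 292 × 414 mm
U4: ⌊414/2⌋ × 292 = 207 × 292 mm
U5: ⌊292/2⌋ × 207 = 146 × 207 mm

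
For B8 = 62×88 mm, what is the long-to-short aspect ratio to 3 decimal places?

1.419

88 / 62 = 1.419
ISO 216 targets √2 ≈ 1.414; the +0.005 deviation is from mm rounding.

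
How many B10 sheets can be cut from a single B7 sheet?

8

Each ISO step halves the sheet: 1 × B7 → 2 × B8 → 4 × B9 → 8 × B10
From B7 to B10 is 3 halving steps: 2^3 = 8.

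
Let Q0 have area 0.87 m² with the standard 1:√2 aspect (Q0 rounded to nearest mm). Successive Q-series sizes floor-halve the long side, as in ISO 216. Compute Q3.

277 × 392 mm

Let Q0's short side be w mm. w · w√2 = 0.87 m² = 870,000 mm², so w ≈ 784.3 mm and w√2 ≈ 1109.2 mm → Q0 = 784 × 1109 mm.
Q1: ⌊1109/2⌋ × 784 = 554 × 784 mm
Q2: ⌊784/2⌋ × 554 = 392 × 554 mm
Q3: ⌊554/2⌋ × 392 = 277 × 392 mm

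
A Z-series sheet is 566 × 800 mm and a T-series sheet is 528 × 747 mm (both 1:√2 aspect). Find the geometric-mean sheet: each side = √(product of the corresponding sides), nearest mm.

Short side: √(566 · 528) = √298848 ≈ 546.7 → 547 mm
Long side: √(800 · 747) = √597600 ≈ 773.0 → 773 mm

547 × 773 mm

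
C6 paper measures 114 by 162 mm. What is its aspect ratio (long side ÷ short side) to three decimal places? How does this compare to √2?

162 / 114 = 1.421
ISO 216 targets √2 ≈ 1.414; the +0.007 deviation is from mm rounding.

1.421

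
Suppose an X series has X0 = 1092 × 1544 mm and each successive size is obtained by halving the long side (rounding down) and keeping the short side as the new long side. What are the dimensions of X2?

546 × 772 mm

X1: ⌊1544/2⌋ × 1092 = 772 × 1092 mm
X2: ⌊1092/2⌋ × 772 = 546 × 772 mm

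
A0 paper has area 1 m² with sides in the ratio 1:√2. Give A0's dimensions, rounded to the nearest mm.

Let the short side be w mm. Then the long side is w√2 and w · w√2 = 10⁶ mm².
w² = 10⁶/√2, so w = 1000 / 2^(1/4) ≈ 840.9 mm; long side = 1000 · 2^(1/4) ≈ 1189.2 mm.

841 × 1189 mm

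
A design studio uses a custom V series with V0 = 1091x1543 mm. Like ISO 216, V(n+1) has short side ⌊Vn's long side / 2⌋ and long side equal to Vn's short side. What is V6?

V1: ⌊1543/2⌋ × 1091 = 771 × 1091 mm
V2: ⌊1091/2⌋ × 771 = 545 × 771 mm
V3: ⌊771/2⌋ × 545 = 385 × 545 mm
V4: ⌊545/2⌋ × 385 = 272 × 385 mm
V5: ⌊385/2⌋ × 272 = 192 × 272 mm
V6: ⌊272/2⌋ × 192 = 136 × 192 mm

136 × 192 mm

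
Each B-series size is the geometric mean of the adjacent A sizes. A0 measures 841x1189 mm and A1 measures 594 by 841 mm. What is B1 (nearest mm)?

Short side: √(841 · 594) = √499554 ≈ 706.8 → 707 mm
Long side: √(1189 · 841) = √999949 ≈ 1000.0 → 1000 mm

707 × 1000 mm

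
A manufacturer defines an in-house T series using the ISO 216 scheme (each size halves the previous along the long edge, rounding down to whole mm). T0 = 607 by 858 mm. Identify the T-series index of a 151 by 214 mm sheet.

T0: 607 × 858 mm
T1: 429 × 607 mm
T2: 303 × 429 mm
T3: 214 × 303 mm
T4: 151 × 214 mm
T5: 107 × 151 mm
→ matches T4.

T4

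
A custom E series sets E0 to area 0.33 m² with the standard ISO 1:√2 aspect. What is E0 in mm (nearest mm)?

483 × 683 mm

Let the short side be w mm. Then w · w√2 = 0.33 m² = 330,000 mm².
w² = 330,000/√2, so w ≈ 483.1 mm; long side = w√2 ≈ 683.1 mm.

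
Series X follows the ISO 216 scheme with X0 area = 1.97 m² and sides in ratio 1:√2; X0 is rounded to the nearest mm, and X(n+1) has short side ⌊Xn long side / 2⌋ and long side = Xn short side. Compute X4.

Let X0's short side be w mm. w · w√2 = 1.97 m² = 1,970,000 mm², so w ≈ 1180.3 mm and w√2 ≈ 1669.1 mm → X0 = 1180 × 1669 mm.
X1: ⌊1669/2⌋ × 1180 = 834 × 1180 mm
X2: ⌊1180/2⌋ × 834 = 590 × 834 mm
X3: ⌊834/2⌋ × 590 = 417 × 590 mm
X4: ⌊590/2⌋ × 417 = 295 × 417 mm

295 × 417 mm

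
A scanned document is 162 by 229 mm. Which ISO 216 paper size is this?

Aspect ratio 229/162 ≈ 1.414 — close to the ISO √2 ≈ 1.414.
In the C-series (envelope sizes, between A and B): C5 = 162 × 229 mm.

C5 (162 × 229 mm)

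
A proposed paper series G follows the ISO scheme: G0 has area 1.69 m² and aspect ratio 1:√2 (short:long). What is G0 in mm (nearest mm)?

Let the short side be w mm. Then w · w√2 = 1.69 m² = 1,690,000 mm².
w² = 1,690,000/√2, so w ≈ 1093.2 mm; long side = w√2 ≈ 1546.0 mm.

1093 × 1546 mm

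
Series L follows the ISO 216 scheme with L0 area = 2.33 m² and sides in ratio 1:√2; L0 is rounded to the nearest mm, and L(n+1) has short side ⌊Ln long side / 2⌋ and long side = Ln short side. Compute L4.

Let L0's short side be w mm. w · w√2 = 2.33 m² = 2,330,000 mm², so w ≈ 1283.6 mm and w√2 ≈ 1815.2 mm → L0 = 1284 × 1815 mm.
L1: ⌊1815/2⌋ × 1284 = 907 × 1284 mm
L2: ⌊1284/2⌋ × 907 = 642 × 907 mm
L3: ⌊907/2⌋ × 642 = 453 × 642 mm
L4: ⌊642/2⌋ × 453 = 321 × 453 mm

321 × 453 mm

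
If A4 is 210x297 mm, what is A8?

52 × 74 mm

A5: ⌊297/2⌋ × 210 = 148 × 210 mm
A6: ⌊210/2⌋ × 148 = 105 × 148 mm
A7: ⌊148/2⌋ × 105 = 74 × 105 mm
A8: ⌊105/2⌋ × 74 = 52 × 74 mm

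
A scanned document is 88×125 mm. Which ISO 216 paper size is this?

Aspect ratio 125/88 ≈ 1.420 — close to the ISO √2 ≈ 1.414.
In the B-series (B0 = 1000 × 1414 mm): B7 = 88 × 125 mm.

B7 (88 × 125 mm)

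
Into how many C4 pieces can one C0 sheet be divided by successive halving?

16

Each ISO step halves the sheet: 1 × C0 → 2 × C1 → 4 × C2 → 8 × C3 → …
From C0 to C4 is 4 halving steps: 2^4 = 16.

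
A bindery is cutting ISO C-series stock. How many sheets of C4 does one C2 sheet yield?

Each ISO step halves the sheet: 1 × C2 → 2 × C3 → 4 × C4
From C2 to C4 is 2 halving steps: 2^2 = 4.

4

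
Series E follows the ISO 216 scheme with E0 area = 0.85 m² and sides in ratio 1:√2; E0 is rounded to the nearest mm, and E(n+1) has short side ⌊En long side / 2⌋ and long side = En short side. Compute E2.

387 × 548 mm

Let E0's short side be w mm. w · w√2 = 0.85 m² = 850,000 mm², so w ≈ 775.3 mm and w√2 ≈ 1096.4 mm → E0 = 775 × 1096 mm.
E1: ⌊1096/2⌋ × 775 = 548 × 775 mm
E2: ⌊775/2⌋ × 548 = 387 × 548 mm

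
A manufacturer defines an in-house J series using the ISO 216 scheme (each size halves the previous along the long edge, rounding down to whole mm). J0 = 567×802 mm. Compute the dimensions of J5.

100 × 141 mm

J1: ⌊802/2⌋ × 567 = 401 × 567 mm
J2: ⌊567/2⌋ × 401 = 283 × 401 mm
J3: ⌊401/2⌋ × 283 = 200 × 283 mm
J4: ⌊283/2⌋ × 200 = 141 × 200 mm
J5: ⌊200/2⌋ × 141 = 100 × 141 mm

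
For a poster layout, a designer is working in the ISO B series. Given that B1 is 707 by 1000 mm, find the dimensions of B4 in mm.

B2: ⌊1000/2⌋ × 707 = 500 × 707 mm
B3: ⌊707/2⌋ × 500 = 353 × 500 mm
B4: ⌊500/2⌋ × 353 = 250 × 353 mm

250 × 353 mm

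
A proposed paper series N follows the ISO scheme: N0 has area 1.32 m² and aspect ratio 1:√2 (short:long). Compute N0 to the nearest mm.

966 × 1366 mm

Let the short side be w mm. Then w · w√2 = 1.32 m² = 1,320,000 mm².
w² = 1,320,000/√2, so w ≈ 966.1 mm; long side = w√2 ≈ 1366.3 mm.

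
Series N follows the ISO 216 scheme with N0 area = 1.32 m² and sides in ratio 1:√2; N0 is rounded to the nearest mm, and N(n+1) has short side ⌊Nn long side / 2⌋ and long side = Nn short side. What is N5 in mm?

170 × 241 mm

Let N0's short side be w mm. w · w√2 = 1.32 m² = 1,320,000 mm², so w ≈ 966.1 mm and w√2 ≈ 1366.3 mm → N0 = 966 × 1366 mm.
N1: ⌊1366/2⌋ × 966 = 683 × 966 mm
N2: ⌊966/2⌋ × 683 = 483 × 683 mm
N3: ⌊683/2⌋ × 483 = 341 × 483 mm
N4: ⌊483/2⌋ × 341 = 241 × 341 mm
N5: ⌊341/2⌋ × 241 = 170 × 241 mm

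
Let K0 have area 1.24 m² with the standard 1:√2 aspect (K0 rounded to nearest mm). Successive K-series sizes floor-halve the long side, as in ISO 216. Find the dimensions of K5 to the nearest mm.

Let K0's short side be w mm. w · w√2 = 1.24 m² = 1,240,000 mm², so w ≈ 936.4 mm and w√2 ≈ 1324.2 mm → K0 = 936 × 1324 mm.
K1: ⌊1324/2⌋ × 936 = 662 × 936 mm
K2: ⌊936/2⌋ × 662 = 468 × 662 mm
K3: ⌊662/2⌋ × 468 = 331 × 468 mm
K4: ⌊468/2⌋ × 331 = 234 × 331 mm
K5: ⌊331/2⌋ × 234 = 165 × 234 mm

165 × 234 mm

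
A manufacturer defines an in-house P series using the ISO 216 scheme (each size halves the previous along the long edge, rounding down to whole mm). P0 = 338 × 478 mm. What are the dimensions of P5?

P1: ⌊478/2⌋ × 338 = 239 × 338 mm
P2: ⌊338/2⌋ × 239 = 169 × 239 mm
P3: ⌊239/2⌋ × 169 = 119 × 169 mm
P4: ⌊169/2⌋ × 119 = 84 × 119 mm
P5: ⌊119/2⌋ × 84 = 59 × 84 mm

59 × 84 mm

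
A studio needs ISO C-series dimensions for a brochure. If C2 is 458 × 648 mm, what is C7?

C3: ⌊648/2⌋ × 458 = 324 × 458 mm
C4: ⌊458/2⌋ × 324 = 229 × 324 mm
C5: ⌊324/2⌋ × 229 = 162 × 229 mm
C6: ⌊229/2⌋ × 162 = 114 × 162 mm
C7: ⌊162/2⌋ × 114 = 81 × 114 mm

81 × 114 mm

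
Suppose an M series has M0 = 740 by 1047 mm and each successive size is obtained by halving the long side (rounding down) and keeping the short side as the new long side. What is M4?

M1: ⌊1047/2⌋ × 740 = 523 × 740 mm
M2: ⌊740/2⌋ × 523 = 370 × 523 mm
M3: ⌊523/2⌋ × 370 = 261 × 370 mm
M4: ⌊370/2⌋ × 261 = 185 × 261 mm

185 × 261 mm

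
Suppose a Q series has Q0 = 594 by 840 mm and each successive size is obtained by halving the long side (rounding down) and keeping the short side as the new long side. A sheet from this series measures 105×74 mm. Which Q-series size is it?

Q6

Q0: 594 × 840 mm
Q1: 420 × 594 mm
Q2: 297 × 420 mm
Q3: 210 × 297 mm
Q4: 148 × 210 mm
Q5: 105 × 148 mm
Q6: 74 × 105 mm
Q7: 52 × 74 mm
→ matches Q6.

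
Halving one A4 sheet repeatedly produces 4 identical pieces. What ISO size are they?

4 = 2^2, so 2 halving steps.
A4 → A5 → … → A6 after 2 steps.

A6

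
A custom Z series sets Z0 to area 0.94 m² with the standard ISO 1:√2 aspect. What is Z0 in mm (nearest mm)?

Let the short side be w mm. Then w · w√2 = 0.94 m² = 940,000 mm².
w² = 940,000/√2, so w ≈ 815.3 mm; long side = w√2 ≈ 1153.0 mm.

815 × 1153 mm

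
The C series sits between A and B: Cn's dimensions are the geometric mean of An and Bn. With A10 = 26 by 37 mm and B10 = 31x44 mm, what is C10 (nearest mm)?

28 × 40 mm

Short side: √(26 · 31) = √806 ≈ 28.4 → 28 mm
Long side: √(37 · 44) = √1628 ≈ 40.3 → 40 mm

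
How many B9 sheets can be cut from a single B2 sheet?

Each ISO step halves the sheet: 1 × B2 → 2 × B3 → 4 × B4 → 8 × B5 → …
From B2 to B9 is 7 halving steps: 2^7 = 128.

128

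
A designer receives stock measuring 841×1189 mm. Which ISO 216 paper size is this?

Aspect ratio 1189/841 ≈ 1.414 — close to the ISO √2 ≈ 1.414.
In the A-series (A0 area = 1 m²): A0 = 841 × 1189 mm.

A0 (841 × 1189 mm)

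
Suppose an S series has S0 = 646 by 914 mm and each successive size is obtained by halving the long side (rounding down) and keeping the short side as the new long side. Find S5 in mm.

S1: ⌊914/2⌋ × 646 = 457 × 646 mm
S2: ⌊646/2⌋ × 457 = 323 × 457 mm
S3: ⌊457/2⌋ × 323 = 228 × 323 mm
S4: ⌊323/2⌋ × 228 = 161 × 228 mm
S5: ⌊228/2⌋ × 161 = 114 × 161 mm

114 × 161 mm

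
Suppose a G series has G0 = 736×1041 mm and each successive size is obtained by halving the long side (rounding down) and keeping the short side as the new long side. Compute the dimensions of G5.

G1: ⌊1041/2⌋ × 736 = 520 × 736 mm
G2: ⌊736/2⌋ × 520 = 368 × 520 mm
G3: ⌊520/2⌋ × 368 = 260 × 368 mm
G4: ⌊368/2⌋ × 260 = 184 × 260 mm
G5: ⌊260/2⌋ × 184 = 130 × 184 mm

130 × 184 mm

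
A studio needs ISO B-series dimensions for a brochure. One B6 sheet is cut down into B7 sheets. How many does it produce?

2

B6 = 125 × 176 mm; B7 = 88 × 125 mm.
Each halving step doubles the count; 1 step from B6 to B7.
2^1 = 2.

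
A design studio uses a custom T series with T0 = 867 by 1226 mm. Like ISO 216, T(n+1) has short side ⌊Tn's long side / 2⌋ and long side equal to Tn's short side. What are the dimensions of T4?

216 × 306 mm

T1 = 613 × 867 mm (from T0 by 1 halving).
T2: ⌊867/2⌋ × 613 = 433 × 613 mm
T3: ⌊613/2⌋ × 433 = 306 × 433 mm
T4: ⌊433/2⌋ × 306 = 216 × 306 mm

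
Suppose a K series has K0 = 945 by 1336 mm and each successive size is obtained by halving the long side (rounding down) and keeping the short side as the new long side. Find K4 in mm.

K1: ⌊1336/2⌋ × 945 = 668 × 945 mm
K2: ⌊945/2⌋ × 668 = 472 × 668 mm
K3: ⌊668/2⌋ × 472 = 334 × 472 mm
K4: ⌊472/2⌋ × 334 = 236 × 334 mm

236 × 334 mm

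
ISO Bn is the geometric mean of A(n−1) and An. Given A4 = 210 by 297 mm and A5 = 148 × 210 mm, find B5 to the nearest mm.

Short side: √(210 · 148) = √31080 ≈ 176.3 → 176 mm
Long side: √(297 · 210) = √62370 ≈ 249.7 → 250 mm

176 × 250 mm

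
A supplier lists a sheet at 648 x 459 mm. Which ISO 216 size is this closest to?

C2 (458 × 648 mm)

Aspect ratio 648/459 ≈ 1.412 — close to the ISO √2 ≈ 1.414.
In the C-series (envelope sizes, between A and B): C2 = 458 × 648 mm.
Off by 1 mm total — nearest standard size.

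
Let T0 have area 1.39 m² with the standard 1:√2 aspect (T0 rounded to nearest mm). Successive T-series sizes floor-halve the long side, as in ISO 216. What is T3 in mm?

350 × 495 mm

Let T0's short side be w mm. w · w√2 = 1.39 m² = 1,390,000 mm², so w ≈ 991.4 mm and w√2 ≈ 1402.1 mm → T0 = 991 × 1402 mm.
T1: ⌊1402/2⌋ × 991 = 701 × 991 mm
T2: ⌊991/2⌋ × 701 = 495 × 701 mm
T3: ⌊701/2⌋ × 495 = 350 × 495 mm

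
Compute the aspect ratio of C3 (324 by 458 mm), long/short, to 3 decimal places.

458 / 324 = 1.414
Matches √2 ≈ 1.414 — the ISO 216 defining ratio.

1.414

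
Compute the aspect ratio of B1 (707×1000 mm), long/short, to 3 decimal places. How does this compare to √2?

1000 / 707 = 1.414
Matches √2 ≈ 1.414 — the ISO 216 defining ratio.

1.414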